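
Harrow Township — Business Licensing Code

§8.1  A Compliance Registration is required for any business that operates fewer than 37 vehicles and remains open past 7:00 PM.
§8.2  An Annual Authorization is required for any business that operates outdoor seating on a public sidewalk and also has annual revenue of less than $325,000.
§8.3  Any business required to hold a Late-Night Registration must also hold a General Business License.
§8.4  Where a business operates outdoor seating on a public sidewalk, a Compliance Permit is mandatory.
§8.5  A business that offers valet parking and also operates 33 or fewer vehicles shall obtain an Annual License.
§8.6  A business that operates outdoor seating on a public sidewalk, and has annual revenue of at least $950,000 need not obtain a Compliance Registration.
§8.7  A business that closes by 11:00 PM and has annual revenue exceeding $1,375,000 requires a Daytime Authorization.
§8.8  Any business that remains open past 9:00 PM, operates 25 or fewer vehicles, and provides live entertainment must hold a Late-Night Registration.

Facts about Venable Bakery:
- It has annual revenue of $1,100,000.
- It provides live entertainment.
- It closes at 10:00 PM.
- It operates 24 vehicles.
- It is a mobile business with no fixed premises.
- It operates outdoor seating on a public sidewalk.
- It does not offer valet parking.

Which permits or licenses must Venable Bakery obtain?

Compliance Permit, General Business License, Late-Night Registration

§8.1 vehicles 24 < 37; closes 10:00 PM, after 7:00 PM → Compliance Registration required.
§8.2 operates outdoor seating on a public sidewalk; revenue $1,100,000 ≥ $325,000 → Annual Authorization not required.
§8.3 Late-Night Registration is required → General Business License also required.
§8.4 operates outdoor seating on a public sidewalk → Compliance Permit required.
§8.5 does not offer valet parking; vehicles 24 ≤ 33 → Annual License not required.
§8.6 operates outdoor seating on a public sidewalk; revenue $1,100,000 ≥ $950,000 → exempt from Compliance Registration.
§8.7 closes 10:00 PM, at/before 11:00 PM; revenue $1,100,000 ≤ $1,375,000 → Daytime Authorization not required.
§8.8 closes 10:00 PM, after 9:00 PM; vehicles 24 ≤ 25; provides live entertainment → Late-Night Registration required.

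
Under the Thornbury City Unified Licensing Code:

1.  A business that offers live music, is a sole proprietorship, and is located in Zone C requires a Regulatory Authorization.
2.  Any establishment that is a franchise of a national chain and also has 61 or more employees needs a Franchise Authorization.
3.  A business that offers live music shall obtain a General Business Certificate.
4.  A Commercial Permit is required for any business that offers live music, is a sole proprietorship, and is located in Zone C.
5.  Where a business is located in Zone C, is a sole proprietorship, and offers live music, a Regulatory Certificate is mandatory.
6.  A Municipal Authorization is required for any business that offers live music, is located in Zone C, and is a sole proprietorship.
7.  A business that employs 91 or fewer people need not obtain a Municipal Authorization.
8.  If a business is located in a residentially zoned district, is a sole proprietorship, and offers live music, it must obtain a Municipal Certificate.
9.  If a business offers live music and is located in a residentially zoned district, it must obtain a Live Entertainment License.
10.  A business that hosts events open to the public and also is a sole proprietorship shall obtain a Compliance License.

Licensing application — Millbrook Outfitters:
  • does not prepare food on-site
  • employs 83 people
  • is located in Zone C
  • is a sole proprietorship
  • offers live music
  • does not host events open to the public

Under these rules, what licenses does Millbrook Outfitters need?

Commercial Permit, General Business Certificate, Regulatory Authorization, Regulatory Certificate

1. offers live music; is a sole proprietorship; is located in Zone C → Regulatory Authorization required.
2. is a sole proprietorship (not: is a franchise of a national chain); employees 83 ≥ 61 → Franchise Authorization not required.
3. offers live music → General Business Certificate required.
4. offers live music; is a sole proprietorship; is located in Zone C → Commercial Permit required.
5. is located in Zone C; is a sole proprietorship; offers live music → Regulatory Certificate required.
6. offers live music; is located in Zone C; is a sole proprietorship → Municipal Authorization required.
7. employees 83 ≤ 91 → exempt from Municipal Authorization.
8. is located in Zone C (not: is located in a residentially zoned district); is a sole proprietorship; offers live music → Municipal Certificate not required.
9. offers live music; is located in Zone C (not: is located in a residentially zoned district) → Live Entertainment License not required.
10. does not host events open to the public; is a sole proprietorship → Compliance License not required.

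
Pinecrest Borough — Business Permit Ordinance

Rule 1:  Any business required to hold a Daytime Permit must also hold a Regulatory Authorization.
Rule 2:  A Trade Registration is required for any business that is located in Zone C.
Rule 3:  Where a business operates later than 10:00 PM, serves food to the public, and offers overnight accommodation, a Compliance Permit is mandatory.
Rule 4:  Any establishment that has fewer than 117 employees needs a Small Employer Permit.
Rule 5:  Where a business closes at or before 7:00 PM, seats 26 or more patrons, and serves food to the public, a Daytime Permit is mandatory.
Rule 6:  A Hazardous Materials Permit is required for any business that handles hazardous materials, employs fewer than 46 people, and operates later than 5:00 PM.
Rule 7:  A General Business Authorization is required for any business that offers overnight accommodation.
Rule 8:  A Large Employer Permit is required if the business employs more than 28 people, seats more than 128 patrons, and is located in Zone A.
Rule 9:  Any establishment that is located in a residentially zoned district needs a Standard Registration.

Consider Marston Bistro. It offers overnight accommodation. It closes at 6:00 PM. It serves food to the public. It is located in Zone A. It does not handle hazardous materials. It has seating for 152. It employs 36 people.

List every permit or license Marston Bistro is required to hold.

Rule 1: Daytime Permit is required → Regulatory Authorization also required.
Rule 2: is located in Zone A (not: is located in Zone C) → Trade Registration not required.
Rule 3: closes 6:00 PM, at/before 10:00 PM; serves food to the public; offers overnight accommodation → Compliance Permit not required.
Rule 4: employees 36 < 117 → Small Employer Permit required.
Rule 5: closes 6:00 PM, at/before 7:00 PM; seating 152 ≥ 26; serves food to the public → Daytime Permit required.
Rule 6: does not handle hazardous materials; employees 36 < 46; closes 6:00 PM, after 5:00 PM → Hazardous Materials Permit not required.
Rule 7: offers overnight accommodation → General Business Authorization required.
Rule 8: employees 36 > 28; seating 152 > 128; is located in Zone A → Large Employer Permit required.
Rule 9: is located in Zone A (not: is located in a residentially zoned district) → Standard Registration not required.

Daytime Permit, General Business Authorization, Large Employer Permit, Regulatory Authorization, Small Employer Permit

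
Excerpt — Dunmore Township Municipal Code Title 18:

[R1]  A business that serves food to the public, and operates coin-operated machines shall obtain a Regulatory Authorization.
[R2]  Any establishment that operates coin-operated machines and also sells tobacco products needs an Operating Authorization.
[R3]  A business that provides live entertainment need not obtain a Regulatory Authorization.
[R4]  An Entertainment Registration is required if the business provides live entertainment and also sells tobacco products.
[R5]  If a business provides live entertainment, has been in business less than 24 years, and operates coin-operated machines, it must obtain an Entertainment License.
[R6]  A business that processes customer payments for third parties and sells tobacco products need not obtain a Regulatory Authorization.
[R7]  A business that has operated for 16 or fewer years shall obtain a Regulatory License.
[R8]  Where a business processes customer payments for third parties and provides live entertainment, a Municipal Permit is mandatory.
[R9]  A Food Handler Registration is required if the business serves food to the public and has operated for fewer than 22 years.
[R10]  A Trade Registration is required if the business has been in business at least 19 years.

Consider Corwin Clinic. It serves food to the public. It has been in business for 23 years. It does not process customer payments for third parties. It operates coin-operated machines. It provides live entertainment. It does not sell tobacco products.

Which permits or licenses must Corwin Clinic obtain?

[R1] serves food to the public; operates coin-operated machines → Regulatory Authorization required.
[R2] operates coin-operated machines; does not sell tobacco products → Operating Authorization not required.
[R3] provides live entertainment → exempt from Regulatory Authorization.
[R4] provides live entertainment; does not sell tobacco products → Entertainment Registration not required.
[R5] provides live entertainment; years in business 23 < 24; operates coin-operated machines → Entertainment License required.
[R6] does not process customer payments for third parties; does not sell tobacco products → Regulatory Authorization exemption does not apply.
[R7] years in business 23 > 16 → Regulatory License not required.
[R8] does not process customer payments for third parties; provides live entertainment → Municipal Permit not required.
[R9] serves food to the public; years in business 23 ≥ 22 → Food Handler Registration not required.
[R10] years in business 23 ≥ 19 → Trade Registration required.

Entertainment License, Trade Registration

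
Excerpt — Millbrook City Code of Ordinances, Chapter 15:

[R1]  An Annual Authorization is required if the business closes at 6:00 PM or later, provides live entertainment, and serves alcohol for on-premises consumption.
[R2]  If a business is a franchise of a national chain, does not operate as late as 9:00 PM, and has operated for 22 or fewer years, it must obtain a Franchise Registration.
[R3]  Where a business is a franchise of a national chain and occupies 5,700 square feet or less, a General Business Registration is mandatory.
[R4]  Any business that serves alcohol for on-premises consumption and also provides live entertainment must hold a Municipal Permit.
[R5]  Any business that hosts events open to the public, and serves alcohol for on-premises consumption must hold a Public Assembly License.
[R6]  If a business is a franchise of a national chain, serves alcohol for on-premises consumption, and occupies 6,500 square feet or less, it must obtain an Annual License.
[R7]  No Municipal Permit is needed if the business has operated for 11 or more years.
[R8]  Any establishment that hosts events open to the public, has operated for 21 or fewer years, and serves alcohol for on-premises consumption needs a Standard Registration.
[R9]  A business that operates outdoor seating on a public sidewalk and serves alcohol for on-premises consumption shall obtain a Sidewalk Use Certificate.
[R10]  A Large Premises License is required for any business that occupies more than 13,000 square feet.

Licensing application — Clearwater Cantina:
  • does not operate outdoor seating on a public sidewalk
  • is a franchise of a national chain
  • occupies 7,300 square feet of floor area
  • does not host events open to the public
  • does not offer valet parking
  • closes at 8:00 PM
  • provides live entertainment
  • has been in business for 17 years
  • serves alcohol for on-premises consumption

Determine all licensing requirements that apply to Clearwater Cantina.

Annual Authorization, Franchise Registration

[R1] closes 8:00 PM, after 6:00 PM; provides live entertainment; serves alcohol for on-premises consumption → Annual Authorization required.
[R2] is a franchise of a national chain; closes 8:00 PM, at/before 9:00 PM; years in business 17 ≤ 22 → Franchise Registration required.
[R3] is a franchise of a national chain; floor area 7,300 square feet > 5,700 square feet → General Business Registration not required.
[R4] serves alcohol for on-premises consumption; provides live entertainment → Municipal Permit required.
[R5] does not host events open to the public; serves alcohol for on-premises consumption → Public Assembly License not required.
[R6] is a franchise of a national chain; serves alcohol for on-premises consumption; floor area 7,300 square feet > 6,500 square feet → Annual License not required.
[R7] years in business 17 ≥ 11 → exempt from Municipal Permit.
[R8] does not host events open to the public; years in business 17 ≤ 21; serves alcohol for on-premises consumption → Standard Registration not required.
[R9] does not operate outdoor seating on a public sidewalk; serves alcohol for on-premises consumption → Sidewalk Use Certificate not required.
[R10] floor area 7,300 square feet ≤ 13,000 square feet → Large Premises License not required.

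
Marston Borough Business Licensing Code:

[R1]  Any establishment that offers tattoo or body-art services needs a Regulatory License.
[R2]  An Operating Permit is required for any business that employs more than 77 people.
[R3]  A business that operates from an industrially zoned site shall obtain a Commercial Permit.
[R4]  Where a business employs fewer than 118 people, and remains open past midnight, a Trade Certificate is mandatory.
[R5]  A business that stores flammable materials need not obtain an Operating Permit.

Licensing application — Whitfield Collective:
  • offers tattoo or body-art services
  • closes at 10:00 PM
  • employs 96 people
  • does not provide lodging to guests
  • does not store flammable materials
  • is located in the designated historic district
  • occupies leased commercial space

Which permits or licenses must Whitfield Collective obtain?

Operating Permit, Regulatory License

[R1] offers tattoo or body-art services → Regulatory License required.
[R2] employees 96 > 77 → Operating Permit required.
[R3] occupies leased commercial space (not: operates from an industrially zoned site) → Commercial Permit not required.
[R4] employees 96 < 118; closes 10:00 PM, at/before midnight → Trade Certificate not required.
[R5] does not store flammable materials → Operating Permit exemption does not apply.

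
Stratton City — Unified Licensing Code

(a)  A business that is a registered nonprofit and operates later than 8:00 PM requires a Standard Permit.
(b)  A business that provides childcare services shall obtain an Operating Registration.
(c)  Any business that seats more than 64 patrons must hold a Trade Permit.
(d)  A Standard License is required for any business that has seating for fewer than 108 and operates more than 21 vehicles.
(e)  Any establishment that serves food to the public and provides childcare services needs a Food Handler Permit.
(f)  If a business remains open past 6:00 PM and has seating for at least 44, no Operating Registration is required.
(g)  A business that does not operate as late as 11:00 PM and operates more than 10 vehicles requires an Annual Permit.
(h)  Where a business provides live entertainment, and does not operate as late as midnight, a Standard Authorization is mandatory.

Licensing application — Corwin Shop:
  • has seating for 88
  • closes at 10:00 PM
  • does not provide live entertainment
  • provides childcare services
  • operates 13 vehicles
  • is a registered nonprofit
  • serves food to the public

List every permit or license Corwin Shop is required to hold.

(a) is a registered nonprofit; closes 10:00 PM, after 8:00 PM → Standard Permit required.
(b) provides childcare services → Operating Registration required.
(c) seating 88 > 64 → Trade Permit required.
(d) seating 88 < 108; vehicles 13 ≤ 21 → Standard License not required.
(e) serves food to the public; provides childcare services → Food Handler Permit required.
(f) closes 10:00 PM, after 6:00 PM; seating 88 ≥ 44 → exempt from Operating Registration.
(g) closes 10:00 PM, at/before 11:00 PM; vehicles 13 > 10 → Annual Permit required.
(h) does not provide live entertainment; closes 10:00 PM, at/before midnight → Standard Authorization not required.

Annual Permit, Food Handler Permit, Standard Permit, Trade Permit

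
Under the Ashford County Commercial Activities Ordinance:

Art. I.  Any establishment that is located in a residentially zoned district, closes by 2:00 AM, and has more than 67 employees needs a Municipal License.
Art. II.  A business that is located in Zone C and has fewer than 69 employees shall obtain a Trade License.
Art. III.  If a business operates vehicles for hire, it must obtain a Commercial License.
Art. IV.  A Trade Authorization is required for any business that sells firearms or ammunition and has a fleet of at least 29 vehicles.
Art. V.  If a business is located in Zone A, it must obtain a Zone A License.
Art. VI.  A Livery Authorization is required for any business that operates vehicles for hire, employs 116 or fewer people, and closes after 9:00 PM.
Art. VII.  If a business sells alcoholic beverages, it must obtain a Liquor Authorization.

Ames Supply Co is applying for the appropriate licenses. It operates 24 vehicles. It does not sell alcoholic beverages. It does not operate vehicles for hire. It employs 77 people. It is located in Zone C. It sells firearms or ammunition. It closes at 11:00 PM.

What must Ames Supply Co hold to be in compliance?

None

Art. I. is located in Zone C (not: is located in a residentially zoned district); closes 11:00 PM, at/before 2:00 AM; employees 77 > 67 → Municipal License not required.
Art. II. is located in Zone C; employees 77 ≥ 69 → Trade License not required.
Art. III. does not operate vehicles for hire → Commercial License not required.
Art. IV. sells firearms or ammunition; vehicles 24 < 29 → Trade Authorization not required.
Art. V. is located in Zone C (not: is located in Zone A) → Zone A License not required.
Art. VI. does not operate vehicles for hire; employees 77 ≤ 116; closes 11:00 PM, after 9:00 PM → Livery Authorization not required.
Art. VII. does not sell alcoholic beverages → Liquor Authorization not required.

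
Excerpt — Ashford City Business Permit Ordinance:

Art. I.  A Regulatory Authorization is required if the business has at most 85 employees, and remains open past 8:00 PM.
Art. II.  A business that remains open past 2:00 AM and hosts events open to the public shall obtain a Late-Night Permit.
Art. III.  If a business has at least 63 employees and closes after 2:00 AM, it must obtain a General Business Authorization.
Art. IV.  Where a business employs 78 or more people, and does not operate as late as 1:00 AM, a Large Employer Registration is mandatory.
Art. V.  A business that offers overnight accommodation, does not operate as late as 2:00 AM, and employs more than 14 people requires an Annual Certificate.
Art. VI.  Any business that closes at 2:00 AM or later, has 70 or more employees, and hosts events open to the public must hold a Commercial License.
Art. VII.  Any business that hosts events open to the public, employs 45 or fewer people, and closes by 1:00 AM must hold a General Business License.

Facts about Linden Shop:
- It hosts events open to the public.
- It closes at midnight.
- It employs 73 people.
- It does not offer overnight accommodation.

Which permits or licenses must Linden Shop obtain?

Regulatory Authorization

Art. I. employees 73 ≤ 85; closes midnight, after 8:00 PM → Regulatory Authorization required.
Art. II. closes midnight, at/before 2:00 AM; hosts events open to the public → Late-Night Permit not required.
Art. III. employees 73 ≥ 63; closes midnight, at/before 2:00 AM → General Business Authorization not required.
Art. IV. employees 73 < 78; closes midnight, at/before 1:00 AM → Large Employer Registration not required.
Art. V. does not offer overnight accommodation; closes midnight, at/before 2:00 AM; employees 73 > 14 → Annual Certificate not required.
Art. VI. closes midnight, at/before 2:00 AM; employees 73 ≥ 70; hosts events open to the public → Commercial License not required.
Art. VII. hosts events open to the public; employees 73 > 45; closes midnight, at/before 1:00 AM → General Business License not required.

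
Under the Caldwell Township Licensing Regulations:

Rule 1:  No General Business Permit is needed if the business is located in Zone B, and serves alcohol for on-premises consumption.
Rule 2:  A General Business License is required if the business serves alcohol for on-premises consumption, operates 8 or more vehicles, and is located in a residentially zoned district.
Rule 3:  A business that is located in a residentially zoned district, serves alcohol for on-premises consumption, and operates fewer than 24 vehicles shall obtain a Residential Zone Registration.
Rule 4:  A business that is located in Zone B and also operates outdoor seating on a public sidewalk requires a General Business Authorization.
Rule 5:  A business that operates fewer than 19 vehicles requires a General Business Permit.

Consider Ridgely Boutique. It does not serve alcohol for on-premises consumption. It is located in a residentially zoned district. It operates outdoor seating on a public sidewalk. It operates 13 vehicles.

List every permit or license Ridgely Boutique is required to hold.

Rule 1: is located in a residentially zoned district (not: is located in Zone B); does not serve alcohol for on-premises consumption → General Business Permit exemption does not apply.
Rule 2: does not serve alcohol for on-premises consumption; vehicles 13 ≥ 8; is located in a residentially zoned district → General Business License not required.
Rule 3: is located in a residentially zoned district; does not serve alcohol for on-premises consumption; vehicles 13 < 24 → Residential Zone Registration not required.
Rule 4: is located in a residentially zoned district (not: is located in Zone B); operates outdoor seating on a public sidewalk → General Business Authorization not required.
Rule 5: vehicles 13 < 19 → General Business Permit required.

General Business Permit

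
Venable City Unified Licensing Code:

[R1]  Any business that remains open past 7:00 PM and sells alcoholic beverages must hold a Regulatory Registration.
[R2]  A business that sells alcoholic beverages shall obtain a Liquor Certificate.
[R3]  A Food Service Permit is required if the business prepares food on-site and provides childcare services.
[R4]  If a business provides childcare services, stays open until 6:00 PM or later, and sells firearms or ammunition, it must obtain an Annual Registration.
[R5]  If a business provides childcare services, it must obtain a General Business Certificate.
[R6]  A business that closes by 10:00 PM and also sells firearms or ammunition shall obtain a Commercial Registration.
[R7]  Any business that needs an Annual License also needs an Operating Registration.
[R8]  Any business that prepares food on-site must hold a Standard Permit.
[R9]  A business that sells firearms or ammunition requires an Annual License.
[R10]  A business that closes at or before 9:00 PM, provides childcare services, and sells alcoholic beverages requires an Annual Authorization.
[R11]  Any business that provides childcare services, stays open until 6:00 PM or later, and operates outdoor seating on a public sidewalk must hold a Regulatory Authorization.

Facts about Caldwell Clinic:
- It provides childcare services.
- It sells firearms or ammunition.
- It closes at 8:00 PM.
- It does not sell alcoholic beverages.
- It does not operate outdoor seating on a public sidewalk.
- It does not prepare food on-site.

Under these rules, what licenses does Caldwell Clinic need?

Annual License, Annual Registration, Commercial Registration, General Business Certificate, Operating Registration

[R1] closes 8:00 PM, after 7:00 PM; does not sell alcoholic beverages → Regulatory Registration not required.
[R2] does not sell alcoholic beverages → Liquor Certificate not required.
[R3] does not prepare food on-site; provides childcare services → Food Service Permit not required.
[R4] provides childcare services; closes 8:00 PM, after 6:00 PM; sells firearms or ammunition → Annual Registration required.
[R5] provides childcare services → General Business Certificate required.
[R6] closes 8:00 PM, at/before 10:00 PM; sells firearms or ammunition → Commercial Registration required.
[R7] Annual License is required → Operating Registration also required.
[R8] does not prepare food on-site → Standard Permit not required.
[R9] sells firearms or ammunition → Annual License required.
[R10] closes 8:00 PM, at/before 9:00 PM; provides childcare services; does not sell alcoholic beverages → Annual Authorization not required.
[R11] provides childcare services; closes 8:00 PM, after 6:00 PM; does not operate outdoor seating on a public sidewalk → Regulatory Authorization not required.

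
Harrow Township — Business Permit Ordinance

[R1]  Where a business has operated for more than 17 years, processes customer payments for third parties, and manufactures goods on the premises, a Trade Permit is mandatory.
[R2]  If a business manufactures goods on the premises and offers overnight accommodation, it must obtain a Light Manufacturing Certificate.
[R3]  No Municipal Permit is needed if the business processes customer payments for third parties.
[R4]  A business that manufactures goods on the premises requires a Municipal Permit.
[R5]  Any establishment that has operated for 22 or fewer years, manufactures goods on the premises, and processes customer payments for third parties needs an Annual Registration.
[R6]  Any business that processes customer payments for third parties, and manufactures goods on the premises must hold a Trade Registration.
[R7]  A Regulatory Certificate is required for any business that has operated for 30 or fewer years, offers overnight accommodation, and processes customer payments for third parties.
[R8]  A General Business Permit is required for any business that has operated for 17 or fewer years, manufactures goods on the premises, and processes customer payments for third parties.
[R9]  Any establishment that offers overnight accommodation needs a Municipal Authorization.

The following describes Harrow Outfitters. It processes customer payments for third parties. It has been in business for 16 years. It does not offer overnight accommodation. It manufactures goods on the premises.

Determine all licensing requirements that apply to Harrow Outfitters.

Annual Registration, General Business Permit, Trade Registration

[R1] years in business 16 ≤ 17; processes customer payments for third parties; manufactures goods on the premises → Trade Permit not required.
[R2] manufactures goods on the premises; does not offer overnight accommodation → Light Manufacturing Certificate not required.
[R3] processes customer payments for third parties → exempt from Municipal Permit.
[R4] manufactures goods on the premises → Municipal Permit required.
[R5] years in business 16 ≤ 22; manufactures goods on the premises; processes customer payments for third parties → Annual Registration required.
[R6] processes customer payments for third parties; manufactures goods on the premises → Trade Registration required.
[R7] years in business 16 ≤ 30; does not offer overnight accommodation; processes customer payments for third parties → Regulatory Certificate not required.
[R8] years in business 16 ≤ 17; manufactures goods on the premises; processes customer payments for third parties → General Business Permit required.
[R9] does not offer overnight accommodation → Municipal Authorization not required.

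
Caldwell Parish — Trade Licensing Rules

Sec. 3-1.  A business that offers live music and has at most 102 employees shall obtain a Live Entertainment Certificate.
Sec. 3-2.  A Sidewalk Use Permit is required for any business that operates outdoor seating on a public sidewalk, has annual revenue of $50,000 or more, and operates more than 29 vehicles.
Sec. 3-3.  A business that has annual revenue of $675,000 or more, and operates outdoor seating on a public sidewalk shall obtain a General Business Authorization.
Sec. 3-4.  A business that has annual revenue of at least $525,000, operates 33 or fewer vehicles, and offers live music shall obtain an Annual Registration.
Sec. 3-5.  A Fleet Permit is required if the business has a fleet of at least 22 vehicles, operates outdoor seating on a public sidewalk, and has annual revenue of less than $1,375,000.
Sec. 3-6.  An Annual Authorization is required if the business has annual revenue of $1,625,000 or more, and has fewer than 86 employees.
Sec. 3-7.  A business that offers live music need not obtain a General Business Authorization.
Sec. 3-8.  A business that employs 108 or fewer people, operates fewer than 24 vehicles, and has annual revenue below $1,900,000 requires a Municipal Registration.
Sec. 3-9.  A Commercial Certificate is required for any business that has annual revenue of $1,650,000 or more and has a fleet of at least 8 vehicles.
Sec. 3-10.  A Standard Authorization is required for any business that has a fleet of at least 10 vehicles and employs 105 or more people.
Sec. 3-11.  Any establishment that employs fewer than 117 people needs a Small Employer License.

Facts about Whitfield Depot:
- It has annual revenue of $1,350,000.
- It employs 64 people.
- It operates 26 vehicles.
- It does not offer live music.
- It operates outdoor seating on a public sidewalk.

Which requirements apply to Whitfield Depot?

Fleet Permit, General Business Authorization, Small Employer License

Sec. 3-1. does not offer live music; employees 64 ≤ 102 → Live Entertainment Certificate not required.
Sec. 3-2. operates outdoor seating on a public sidewalk; revenue $1,350,000 ≥ $50,000; vehicles 26 ≤ 29 → Sidewalk Use Permit not required.
Sec. 3-3. revenue $1,350,000 ≥ $675,000; operates outdoor seating on a public sidewalk → General Business Authorization required.
Sec. 3-4. revenue $1,350,000 ≥ $525,000; vehicles 26 ≤ 33; does not offer live music → Annual Registration not required.
Sec. 3-5. vehicles 26 ≥ 22; operates outdoor seating on a public sidewalk; revenue $1,350,000 < $1,375,000 → Fleet Permit required.
Sec. 3-6. revenue $1,350,000 < $1,625,000; employees 64 < 86 → Annual Authorization not required.
Sec. 3-7. does not offer live music → General Business Authorization exemption does not apply.
Sec. 3-8. employees 64 ≤ 108; vehicles 26 ≥ 24; revenue $1,350,000 < $1,900,000 → Municipal Registration not required.
Sec. 3-9. revenue $1,350,000 < $1,650,000; vehicles 26 ≥ 8 → Commercial Certificate not required.
Sec. 3-10. vehicles 26 ≥ 10; employees 64 < 105 → Standard Authorization not required.
Sec. 3-11. employees 64 < 117 → Small Employer License required.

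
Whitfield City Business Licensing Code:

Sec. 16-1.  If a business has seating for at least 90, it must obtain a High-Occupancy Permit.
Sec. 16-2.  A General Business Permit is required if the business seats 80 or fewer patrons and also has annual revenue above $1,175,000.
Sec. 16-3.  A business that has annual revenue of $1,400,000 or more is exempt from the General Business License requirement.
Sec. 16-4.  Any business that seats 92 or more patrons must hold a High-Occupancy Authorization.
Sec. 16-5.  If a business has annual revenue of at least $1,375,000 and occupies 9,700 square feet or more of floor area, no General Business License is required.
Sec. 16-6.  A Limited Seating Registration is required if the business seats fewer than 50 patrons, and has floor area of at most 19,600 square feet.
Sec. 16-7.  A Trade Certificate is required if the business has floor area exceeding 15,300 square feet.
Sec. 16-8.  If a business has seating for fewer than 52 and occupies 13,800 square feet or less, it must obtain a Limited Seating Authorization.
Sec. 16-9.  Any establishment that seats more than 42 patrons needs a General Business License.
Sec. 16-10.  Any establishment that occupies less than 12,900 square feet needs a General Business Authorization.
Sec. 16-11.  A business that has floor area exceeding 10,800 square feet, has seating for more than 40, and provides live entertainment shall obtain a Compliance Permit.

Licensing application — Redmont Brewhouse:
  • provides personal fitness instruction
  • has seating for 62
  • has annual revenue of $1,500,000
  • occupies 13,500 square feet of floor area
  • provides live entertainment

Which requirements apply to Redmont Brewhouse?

Sec. 16-1. seating 62 < 90 → High-Occupancy Permit not required.
Sec. 16-2. seating 62 ≤ 80; revenue $1,500,000 > $1,175,000 → General Business Permit required.
Sec. 16-3. revenue $1,500,000 ≥ $1,400,000 → exempt from General Business License.
Sec. 16-4. seating 62 < 92 → High-Occupancy Authorization not required.
Sec. 16-5. revenue $1,500,000 ≥ $1,375,000; floor area 13,500 square feet ≥ 9,700 square feet → exempt from General Business License.
Sec. 16-6. seating 62 ≥ 50; floor area 13,500 square feet ≤ 19,600 square feet → Limited Seating Registration not required.
Sec. 16-7. floor area 13,500 square feet ≤ 15,300 square feet → Trade Certificate not required.
Sec. 16-8. seating 62 ≥ 52; floor area 13,500 square feet ≤ 13,800 square feet → Limited Seating Authorization not required.
Sec. 16-9. seating 62 > 42 → General Business License required.
Sec. 16-10. floor area 13,500 square feet ≥ 12,900 square feet → General Business Authorization not required.
Sec. 16-11. floor area 13,500 square feet > 10,800 square feet; seating 62 > 40; provides live entertainment → Compliance Permit required.

Compliance Permit, General Business Permit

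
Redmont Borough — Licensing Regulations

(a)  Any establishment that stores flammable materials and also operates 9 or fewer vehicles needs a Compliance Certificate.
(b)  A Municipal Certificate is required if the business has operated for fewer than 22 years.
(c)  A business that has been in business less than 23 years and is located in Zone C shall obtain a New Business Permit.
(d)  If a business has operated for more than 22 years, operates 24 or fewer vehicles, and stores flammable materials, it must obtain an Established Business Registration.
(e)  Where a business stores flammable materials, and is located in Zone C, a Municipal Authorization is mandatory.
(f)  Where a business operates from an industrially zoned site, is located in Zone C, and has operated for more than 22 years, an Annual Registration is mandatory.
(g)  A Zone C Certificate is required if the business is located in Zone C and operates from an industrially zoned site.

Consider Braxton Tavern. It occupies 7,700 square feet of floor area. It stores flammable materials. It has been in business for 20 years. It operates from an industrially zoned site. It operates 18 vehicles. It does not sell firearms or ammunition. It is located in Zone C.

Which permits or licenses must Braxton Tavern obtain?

(a) stores flammable materials; vehicles 18 > 9 → Compliance Certificate not required.
(b) years in business 20 < 22 → Municipal Certificate required.
(c) years in business 20 < 23; is located in Zone C → New Business Permit required.
(d) years in business 20 ≤ 22; vehicles 18 ≤ 24; stores flammable materials → Established Business Registration not required.
(e) stores flammable materials; is located in Zone C → Municipal Authorization required.
(f) operates from an industrially zoned site; is located in Zone C; years in business 20 ≤ 22 → Annual Registration not required.
(g) is located in Zone C; operates from an industrially zoned site → Zone C Certificate required.

Municipal Authorization, Municipal Certificate, New Business Permit, Zone C Certificate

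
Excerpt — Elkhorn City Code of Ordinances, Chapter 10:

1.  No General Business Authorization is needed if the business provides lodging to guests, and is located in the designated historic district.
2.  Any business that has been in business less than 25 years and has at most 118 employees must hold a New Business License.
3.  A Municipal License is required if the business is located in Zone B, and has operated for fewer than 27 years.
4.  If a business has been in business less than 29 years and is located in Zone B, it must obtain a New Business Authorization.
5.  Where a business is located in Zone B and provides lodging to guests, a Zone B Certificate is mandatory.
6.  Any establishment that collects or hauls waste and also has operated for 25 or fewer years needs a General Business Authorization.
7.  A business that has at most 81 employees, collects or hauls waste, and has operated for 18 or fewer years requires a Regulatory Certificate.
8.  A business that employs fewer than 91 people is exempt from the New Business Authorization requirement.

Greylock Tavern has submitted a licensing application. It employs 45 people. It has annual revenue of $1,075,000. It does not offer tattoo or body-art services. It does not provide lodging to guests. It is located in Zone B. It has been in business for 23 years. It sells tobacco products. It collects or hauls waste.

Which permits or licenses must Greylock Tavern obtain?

General Business Authorization, Municipal License, New Business License

1. does not provide lodging to guests; is located in Zone B (not: is located in the designated historic district) → General Business Authorization exemption does not apply.
2. years in business 23 < 25; employees 45 ≤ 118 → New Business License required.
3. is located in Zone B; years in business 23 < 27 → Municipal License required.
4. years in business 23 < 29; is located in Zone B → New Business Authorization required.
5. is located in Zone B; does not provide lodging to guests → Zone B Certificate not required.
6. collects or hauls waste; years in business 23 ≤ 25 → General Business Authorization required.
7. employees 45 ≤ 81; collects or hauls waste; years in business 23 > 18 → Regulatory Certificate not required.
8. employees 45 < 91 → exempt from New Business Authorization.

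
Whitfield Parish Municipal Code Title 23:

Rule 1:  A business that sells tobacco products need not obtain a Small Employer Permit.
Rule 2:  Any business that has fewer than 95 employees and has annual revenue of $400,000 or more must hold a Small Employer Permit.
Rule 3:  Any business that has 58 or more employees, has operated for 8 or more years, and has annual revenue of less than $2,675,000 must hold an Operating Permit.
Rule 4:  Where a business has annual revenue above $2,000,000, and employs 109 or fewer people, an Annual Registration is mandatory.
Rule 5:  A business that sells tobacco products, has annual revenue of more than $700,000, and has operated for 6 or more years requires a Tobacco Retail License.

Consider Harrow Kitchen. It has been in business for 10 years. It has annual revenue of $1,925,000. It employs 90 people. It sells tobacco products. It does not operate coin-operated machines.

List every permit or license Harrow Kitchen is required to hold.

Rule 1: sells tobacco products → exempt from Small Employer Permit.
Rule 2: employees 90 < 95; revenue $1,925,000 ≥ $400,000 → Small Employer Permit required.
Rule 3: employees 90 ≥ 58; years in business 10 ≥ 8; revenue $1,925,000 < $2,675,000 → Operating Permit required.
Rule 4: revenue $1,925,000 ≤ $2,000,000; employees 90 ≤ 109 → Annual Registration not required.
Rule 5: sells tobacco products; revenue $1,925,000 > $700,000; years in business 10 ≥ 6 → Tobacco Retail License required.

Operating Permit, Tobacco Retail License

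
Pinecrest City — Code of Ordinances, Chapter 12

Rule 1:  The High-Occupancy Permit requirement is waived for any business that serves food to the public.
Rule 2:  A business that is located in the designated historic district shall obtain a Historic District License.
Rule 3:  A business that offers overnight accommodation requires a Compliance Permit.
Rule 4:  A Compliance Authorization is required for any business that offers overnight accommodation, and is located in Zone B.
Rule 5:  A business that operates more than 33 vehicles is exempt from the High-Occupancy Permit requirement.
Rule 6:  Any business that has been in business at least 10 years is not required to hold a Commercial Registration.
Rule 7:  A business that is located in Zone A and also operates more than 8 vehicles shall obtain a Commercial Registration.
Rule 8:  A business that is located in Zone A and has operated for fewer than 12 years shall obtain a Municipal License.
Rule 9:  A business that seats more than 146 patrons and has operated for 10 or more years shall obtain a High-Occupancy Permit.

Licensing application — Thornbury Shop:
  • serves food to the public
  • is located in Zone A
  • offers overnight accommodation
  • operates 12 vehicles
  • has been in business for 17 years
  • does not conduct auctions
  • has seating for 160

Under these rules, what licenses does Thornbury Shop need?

Compliance Permit

Rule 1: serves food to the public → exempt from High-Occupancy Permit.
Rule 2: is located in Zone A (not: is located in the designated historic district) → Historic District License not required.
Rule 3: offers overnight accommodation → Compliance Permit required.
Rule 4: offers overnight accommodation; is located in Zone A (not: is located in Zone B) → Compliance Authorization not required.
Rule 5: vehicles 12 ≤ 33 → High-Occupancy Permit exemption does not apply.
Rule 6: years in business 17 ≥ 10 → exempt from Commercial Registration.
Rule 7: is located in Zone A; vehicles 12 > 8 → Commercial Registration required.
Rule 8: is located in Zone A; years in business 17 ≥ 12 → Municipal License not required.
Rule 9: seating 160 > 146; years in business 17 ≥ 10 → High-Occupancy Permit required.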